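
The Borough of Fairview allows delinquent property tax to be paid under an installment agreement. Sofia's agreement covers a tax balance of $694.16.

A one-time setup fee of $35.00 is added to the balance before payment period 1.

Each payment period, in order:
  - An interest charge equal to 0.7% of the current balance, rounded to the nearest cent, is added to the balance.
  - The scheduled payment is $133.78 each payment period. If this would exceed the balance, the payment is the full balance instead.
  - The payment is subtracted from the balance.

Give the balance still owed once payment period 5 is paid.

$76.70

# | Opening | Interest | Payment | End bal
1 | $729.16 | $5.10 | $133.78 | $600.48
2 | $600.48 | $4.20 | $133.78 | $470.90
3 | $470.90 | $3.30 | $133.78 | $340.42
4 | $340.42 | $2.38 | $133.78 | $209.02
5 | $209.02 | $1.46 | $133.78 | $76.70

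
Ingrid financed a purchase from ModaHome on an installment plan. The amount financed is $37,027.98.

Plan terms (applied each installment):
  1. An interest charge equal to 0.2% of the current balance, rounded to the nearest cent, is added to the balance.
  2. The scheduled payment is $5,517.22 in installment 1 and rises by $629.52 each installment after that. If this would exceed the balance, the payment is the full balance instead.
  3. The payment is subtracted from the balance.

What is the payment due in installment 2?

# | Opening | Interest | Payment | End bal
1 | $37,027.98 | $74.06 | $5,517.22 | $31,584.82
2 | $31,584.82 | $63.17 | $6,146.74 | $25,501.25

$6,146.74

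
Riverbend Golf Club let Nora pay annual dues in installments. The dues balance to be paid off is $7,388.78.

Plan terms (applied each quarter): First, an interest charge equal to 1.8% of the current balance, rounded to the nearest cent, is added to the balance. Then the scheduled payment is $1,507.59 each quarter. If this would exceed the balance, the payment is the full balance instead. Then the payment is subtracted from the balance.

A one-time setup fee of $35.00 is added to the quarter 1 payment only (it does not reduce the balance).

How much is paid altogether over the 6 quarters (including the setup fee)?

$7,841.61

Quarter 1: $7,388.78 +$133.00 interest = $7,521.78; pay $1,507.59 (+ $35.00 fee) → $6,014.19
Quarter 2: $6,014.19 +$108.26 interest = $6,122.45; pay $1,507.59 → $4,614.86
Quarter 3: $4,614.86 +$83.07 interest = $4,697.93; pay $1,507.59 → $3,190.34
Quarter 4: $3,190.34 +$57.43 interest = $3,247.77; pay $1,507.59 → $1,740.18
Quarter 5: $1,740.18 +$31.32 interest = $1,771.50; pay $1,507.59 → $263.91
Quarter 6: $263.91 +$4.75 interest = $268.66; pay $268.66 → $0.00
Total paid: $7,841.61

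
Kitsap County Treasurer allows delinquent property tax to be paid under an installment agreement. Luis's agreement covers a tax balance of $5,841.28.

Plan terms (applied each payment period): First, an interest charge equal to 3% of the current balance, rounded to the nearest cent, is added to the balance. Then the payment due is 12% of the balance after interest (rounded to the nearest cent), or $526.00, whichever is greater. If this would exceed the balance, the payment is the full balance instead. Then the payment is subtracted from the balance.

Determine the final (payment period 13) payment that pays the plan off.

Payment period 1: $5,841.28 +$175.24 interest = $6,016.52; pay $721.98 → $5,294.54
Payment period 2: $5,294.54 +$158.84 interest = $5,453.38; pay $654.41 → $4,798.97
Payment period 3: $4,798.97 +$143.97 interest = $4,942.94; pay $593.15 → $4,349.79
Payment period 4: $4,349.79 +$130.49 interest = $4,480.28; pay $537.63 → $3,942.65
Payment period 5: $3,942.65 +$118.28 interest = $4,060.93; pay $526.00 → $3,534.93
Payment period 6: $3,534.93 +$106.05 interest = $3,640.98; pay $526.00 → $3,114.98
Payment period 7: $3,114.98 +$93.45 interest = $3,208.43; pay $526.00 → $2,682.43
Payment period 8: $2,682.43 +$80.47 interest = $2,762.90; pay $526.00 → $2,236.90
Payment period 9: $2,236.90 +$67.11 interest = $2,304.01; pay $526.00 → $1,778.01
Payment period 10: $1,778.01 +$53.34 interest = $1,831.35; pay $526.00 → $1,305.35
Payment period 11: $1,305.35 +$39.16 interest = $1,344.51; pay $526.00 → $818.51
Payment period 12: $818.51 +$24.56 interest = $843.07; pay $526.00 → $317.07
Payment period 13: $317.07 +$9.51 interest = $326.58; pay $326.58 → $0.00

$326.58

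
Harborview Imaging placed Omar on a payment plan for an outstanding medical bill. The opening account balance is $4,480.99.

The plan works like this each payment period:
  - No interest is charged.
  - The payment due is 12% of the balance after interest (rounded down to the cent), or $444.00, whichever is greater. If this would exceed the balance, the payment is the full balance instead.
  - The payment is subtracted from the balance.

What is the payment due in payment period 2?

Payment period 1: $4,480.99 − $537.71 → $3,943.28
Payment period 2: $3,943.28 − $473.19 → $3,470.09

$473.19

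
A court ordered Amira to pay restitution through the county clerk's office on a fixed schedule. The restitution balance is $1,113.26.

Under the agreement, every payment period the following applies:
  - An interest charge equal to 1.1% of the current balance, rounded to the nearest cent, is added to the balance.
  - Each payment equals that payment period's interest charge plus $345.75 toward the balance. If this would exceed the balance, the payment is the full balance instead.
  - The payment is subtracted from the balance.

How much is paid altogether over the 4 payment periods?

$1,139.43

Payment period 1: $1,113.26 +$12.25 interest = $1,125.51; pay $358.00 → $767.51
Payment period 2: $767.51 +$8.44 interest = $775.95; pay $354.19 → $421.76
Payment period 3: $421.76 +$4.64 interest = $426.40; pay $350.39 → $76.01
Payment period 4: $76.01 +$0.84 interest = $76.85; pay $76.85 → $0.00
Total paid: $1,139.43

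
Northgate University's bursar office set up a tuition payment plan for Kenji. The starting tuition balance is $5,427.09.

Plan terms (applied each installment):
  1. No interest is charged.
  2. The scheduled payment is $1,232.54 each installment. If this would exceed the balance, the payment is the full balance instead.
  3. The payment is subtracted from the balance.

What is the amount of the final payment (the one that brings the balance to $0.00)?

Installment 1: opening $5,427.09; payment $1,232.54; balance $4,194.55
Installment 2: opening $4,194.55; payment $1,232.54; balance $2,962.01
Installment 3: opening $2,962.01; payment $1,232.54; balance $1,729.47
Installment 4: opening $1,729.47; payment $1,232.54; balance $496.93
Installment 5: opening $496.93; payment $496.93; balance $0.00

$496.93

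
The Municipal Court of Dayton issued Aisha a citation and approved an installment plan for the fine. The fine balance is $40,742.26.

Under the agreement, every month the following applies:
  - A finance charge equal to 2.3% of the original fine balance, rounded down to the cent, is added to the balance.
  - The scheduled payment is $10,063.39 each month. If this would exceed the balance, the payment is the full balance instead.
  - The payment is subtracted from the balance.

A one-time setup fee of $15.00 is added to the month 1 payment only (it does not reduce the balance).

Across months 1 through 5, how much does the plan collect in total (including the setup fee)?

$45,442.61

Month 1: $40,742.26 +$937.07 interest = $41,679.33; pay $10,063.39 (+ $15.00 fee) → $31,615.94
Month 2: $31,615.94 +$937.07 interest = $32,553.01; pay $10,063.39 → $22,489.62
Month 3: $22,489.62 +$937.07 interest = $23,426.69; pay $10,063.39 → $13,363.30
Month 4: $13,363.30 +$937.07 interest = $14,300.37; pay $10,063.39 → $4,236.98
Month 5: $4,236.98 +$937.07 interest = $5,174.05; pay $5,174.05 → $0.00
Total paid: $45,442.61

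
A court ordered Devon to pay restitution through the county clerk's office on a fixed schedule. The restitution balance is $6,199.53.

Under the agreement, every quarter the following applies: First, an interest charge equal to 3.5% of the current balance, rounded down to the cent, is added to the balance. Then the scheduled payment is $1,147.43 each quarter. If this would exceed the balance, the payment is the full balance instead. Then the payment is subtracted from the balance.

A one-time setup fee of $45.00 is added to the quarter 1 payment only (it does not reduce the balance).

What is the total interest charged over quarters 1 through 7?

# | Opening | Interest | Payment | Fee | End bal
1 | $6,199.53 | $216.98 | $1,147.43 | $45.00 | $5,269.08
2 | $5,269.08 | $184.41 | $1,147.43 | — | $4,306.06
3 | $4,306.06 | $150.71 | $1,147.43 | — | $3,309.34
4 | $3,309.34 | $115.82 | $1,147.43 | — | $2,277.73
5 | $2,277.73 | $79.72 | $1,147.43 | — | $1,210.02
6 | $1,210.02 | $42.35 | $1,147.43 | — | $104.94
7 | $104.94 | $3.67 | $108.61 | — | $0.00
Total interest: $216.98 + $184.41 + $150.71 + $115.82 + $79.72 + $42.35 + $3.67 = $793.66

$793.66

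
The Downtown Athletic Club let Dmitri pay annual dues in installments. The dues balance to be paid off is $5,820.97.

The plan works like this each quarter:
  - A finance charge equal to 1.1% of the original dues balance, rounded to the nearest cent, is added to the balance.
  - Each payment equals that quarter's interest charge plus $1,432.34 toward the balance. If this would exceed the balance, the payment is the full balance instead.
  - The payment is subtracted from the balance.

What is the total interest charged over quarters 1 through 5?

Quarter 1: $5,820.97 +$64.03 interest = $5,885.00; pay $1,496.37 → $4,388.63
Quarter 2: $4,388.63 +$64.03 interest = $4,452.66; pay $1,496.37 → $2,956.29
Quarter 3: $2,956.29 +$64.03 interest = $3,020.32; pay $1,496.37 → $1,523.95
Quarter 4: $1,523.95 +$64.03 interest = $1,587.98; pay $1,496.37 → $91.61
Quarter 5: $91.61 +$64.03 interest = $155.64; pay $155.64 → $0.00
Total interest: $64.03 + $64.03 + $64.03 + $64.03 + $64.03 = $320.15

$320.15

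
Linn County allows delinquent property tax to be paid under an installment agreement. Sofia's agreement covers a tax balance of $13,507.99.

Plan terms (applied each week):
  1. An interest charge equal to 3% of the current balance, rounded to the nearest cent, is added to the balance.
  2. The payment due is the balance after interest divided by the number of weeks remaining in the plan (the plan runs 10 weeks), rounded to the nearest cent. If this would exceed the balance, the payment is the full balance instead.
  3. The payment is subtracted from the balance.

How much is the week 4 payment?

Week 1: $13,507.99 +$405.24 interest = $13,913.23; pay $1,391.32 → $12,521.91
Week 2: $12,521.91 +$375.66 interest = $12,897.57; pay $1,433.06 → $11,464.51
Week 3: $11,464.51 +$343.94 interest = $11,808.45; pay $1,476.06 → $10,332.39
Week 4: $10,332.39 +$309.97 interest = $10,642.36; pay $1,520.34 → $9,122.02

$1,520.34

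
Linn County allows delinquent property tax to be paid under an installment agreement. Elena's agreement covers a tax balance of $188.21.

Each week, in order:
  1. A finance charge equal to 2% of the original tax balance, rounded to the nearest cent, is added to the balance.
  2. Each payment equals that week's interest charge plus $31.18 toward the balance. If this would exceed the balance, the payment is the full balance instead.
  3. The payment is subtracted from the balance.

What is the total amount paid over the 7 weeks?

Week 1: $188.21 +$3.76 interest = $191.97; pay $34.94 → $157.03
Week 2: $157.03 +$3.76 interest = $160.79; pay $34.94 → $125.85
Week 3: $125.85 +$3.76 interest = $129.61; pay $34.94 → $94.67
Week 4: $94.67 +$3.76 interest = $98.43; pay $34.94 → $63.49
Week 5: $63.49 +$3.76 interest = $67.25; pay $34.94 → $32.31
Week 6: $32.31 +$3.76 interest = $36.07; pay $34.94 → $1.13
Week 7: $1.13 +$3.76 interest = $4.89; pay $4.89 → $0.00
Total paid: $214.53

$214.53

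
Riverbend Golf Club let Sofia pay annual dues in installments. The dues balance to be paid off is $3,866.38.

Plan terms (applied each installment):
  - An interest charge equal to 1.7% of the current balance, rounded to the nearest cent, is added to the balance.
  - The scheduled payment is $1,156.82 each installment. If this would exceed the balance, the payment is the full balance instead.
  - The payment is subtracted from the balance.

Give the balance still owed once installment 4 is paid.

Installment 1: $3,866.38 +$65.73 interest = $3,932.11; pay $1,156.82 → $2,775.29
Installment 2: $2,775.29 +$47.18 interest = $2,822.47; pay $1,156.82 → $1,665.65
Installment 3: $1,665.65 +$28.32 interest = $1,693.97; pay $1,156.82 → $537.15
Installment 4: $537.15 +$9.13 interest = $546.28; pay $546.28 → $0.00

$0.00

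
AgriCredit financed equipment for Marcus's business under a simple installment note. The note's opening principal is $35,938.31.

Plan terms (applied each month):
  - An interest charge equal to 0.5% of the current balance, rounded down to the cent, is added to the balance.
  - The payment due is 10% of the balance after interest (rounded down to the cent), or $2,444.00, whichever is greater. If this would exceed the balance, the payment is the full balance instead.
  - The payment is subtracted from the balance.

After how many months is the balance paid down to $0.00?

# | Opening | Interest | Payment | End bal
1 | $35,938.31 | $179.69 | $3,611.80 | $32,506.20
2 | $32,506.20 | $162.53 | $3,266.87 | $29,401.86
3 | $29,401.86 | $147.00 | $2,954.88 | $26,593.98
4 | $26,593.98 | $132.96 | $2,672.69 | $24,054.25
5 | $24,054.25 | $120.27 | $2,444.00 | $21,730.52
6 | $21,730.52 | $108.65 | $2,444.00 | $19,395.17
7 | $19,395.17 | $96.97 | $2,444.00 | $17,048.14
8 | $17,048.14 | $85.24 | $2,444.00 | $14,689.38
9 | $14,689.38 | $73.44 | $2,444.00 | $12,318.82
10 | $12,318.82 | $61.59 | $2,444.00 | $9,936.41
11 | $9,936.41 | $49.68 | $2,444.00 | $7,542.09
12 | $7,542.09 | $37.71 | $2,444.00 | $5,135.80
13 | $5,135.80 | $25.67 | $2,444.00 | $2,717.47
14 | $2,717.47 | $13.58 | $2,444.00 | $287.05
15 | $287.05 | $1.43 | $288.48 | $0.00
Balance reaches $0.00 in month 15.

15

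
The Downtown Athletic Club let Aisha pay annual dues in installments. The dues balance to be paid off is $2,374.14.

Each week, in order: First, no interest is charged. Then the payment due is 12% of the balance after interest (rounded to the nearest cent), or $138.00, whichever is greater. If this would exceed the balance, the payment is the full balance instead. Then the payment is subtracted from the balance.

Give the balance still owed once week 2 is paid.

$1,838.53

Week 1: opening $2,374.14; payment $284.90; balance $2,089.24
Week 2: opening $2,089.24; payment $250.71; balance $1,838.53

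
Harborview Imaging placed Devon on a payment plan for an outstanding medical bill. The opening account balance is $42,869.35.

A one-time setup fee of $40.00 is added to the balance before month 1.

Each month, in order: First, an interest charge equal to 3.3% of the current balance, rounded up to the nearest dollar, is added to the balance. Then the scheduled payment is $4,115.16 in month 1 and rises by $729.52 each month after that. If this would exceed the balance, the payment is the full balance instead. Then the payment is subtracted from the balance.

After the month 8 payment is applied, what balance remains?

$0.00

Month 1: $42,909.35 +$1,417.00 interest = $44,326.35; pay $4,115.16 → $40,211.19
Month 2: $40,211.19 +$1,327.00 interest = $41,538.19; pay $4,844.68 → $36,693.51
Month 3: $36,693.51 +$1,211.00 interest = $37,904.51; pay $5,574.20 → $32,330.31
Month 4: $32,330.31 +$1,067.00 interest = $33,397.31; pay $6,303.72 → $27,093.59
Month 5: $27,093.59 +$895.00 interest = $27,988.59; pay $7,033.24 → $20,955.35
Month 6: $20,955.35 +$692.00 interest = $21,647.35; pay $7,762.76 → $13,884.59
Month 7: $13,884.59 +$459.00 interest = $14,343.59; pay $8,492.28 → $5,851.31
Month 8: $5,851.31 +$194.00 interest = $6,045.31; pay $6,045.31 → $0.00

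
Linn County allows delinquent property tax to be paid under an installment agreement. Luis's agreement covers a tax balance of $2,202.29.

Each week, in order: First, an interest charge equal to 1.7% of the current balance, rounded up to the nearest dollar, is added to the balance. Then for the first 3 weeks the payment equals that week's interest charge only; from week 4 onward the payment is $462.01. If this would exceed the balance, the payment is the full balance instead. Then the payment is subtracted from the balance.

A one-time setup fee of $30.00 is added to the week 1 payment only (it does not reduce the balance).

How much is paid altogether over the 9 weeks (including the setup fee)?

Week 1: opening $2,202.29; interest $38.00 → $2,240.29; payment $38.00 (+ $30.00 fee); balance $2,202.29
Week 2: opening $2,202.29; interest $38.00 → $2,240.29; payment $38.00; balance $2,202.29
Week 3: opening $2,202.29; interest $38.00 → $2,240.29; payment $38.00; balance $2,202.29
Week 4: opening $2,202.29; interest $38.00 → $2,240.29; payment $462.01; balance $1,778.28
Week 5: opening $1,778.28; interest $31.00 → $1,809.28; payment $462.01; balance $1,347.27
Week 6: opening $1,347.27; interest $23.00 → $1,370.27; payment $462.01; balance $908.26
Week 7: opening $908.26; interest $16.00 → $924.26; payment $462.01; balance $462.25
Week 8: opening $462.25; interest $8.00 → $470.25; payment $462.01; balance $8.24
Week 9: opening $8.24; interest $1.00 → $9.24; payment $9.24; balance $0.00
Total paid: $2,463.29

$2,463.29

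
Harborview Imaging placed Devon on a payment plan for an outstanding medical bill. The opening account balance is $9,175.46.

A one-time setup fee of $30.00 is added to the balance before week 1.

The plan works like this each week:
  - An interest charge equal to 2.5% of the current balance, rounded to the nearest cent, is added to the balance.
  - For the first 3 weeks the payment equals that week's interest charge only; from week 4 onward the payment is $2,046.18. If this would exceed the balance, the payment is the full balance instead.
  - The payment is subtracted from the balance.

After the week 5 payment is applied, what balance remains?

$5,527.98

Week 1: $9,205.46 +$230.14 interest = $9,435.60; pay $230.14 → $9,205.46
Week 2: $9,205.46 +$230.14 interest = $9,435.60; pay $230.14 → $9,205.46
Week 3: $9,205.46 +$230.14 interest = $9,435.60; pay $230.14 → $9,205.46
Week 4: $9,205.46 +$230.14 interest = $9,435.60; pay $2,046.18 → $7,389.42
Week 5: $7,389.42 +$184.74 interest = $7,574.16; pay $2,046.18 → $5,527.98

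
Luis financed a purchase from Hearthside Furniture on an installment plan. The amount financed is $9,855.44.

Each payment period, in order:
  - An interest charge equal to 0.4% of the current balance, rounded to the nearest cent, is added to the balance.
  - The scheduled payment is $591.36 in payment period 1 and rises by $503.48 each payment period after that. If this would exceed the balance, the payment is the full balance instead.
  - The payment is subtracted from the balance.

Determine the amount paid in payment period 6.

$2,026.66

Payment period 1: $9,855.44 +$39.42 interest = $9,894.86; pay $591.36 → $9,303.50
Payment period 2: $9,303.50 +$37.21 interest = $9,340.71; pay $1,094.84 → $8,245.87
Payment period 3: $8,245.87 +$32.98 interest = $8,278.85; pay $1,598.32 → $6,680.53
Payment period 4: $6,680.53 +$26.72 interest = $6,707.25; pay $2,101.80 → $4,605.45
Payment period 5: $4,605.45 +$18.42 interest = $4,623.87; pay $2,605.28 → $2,018.59
Payment period 6: $2,018.59 +$8.07 interest = $2,026.66; pay $2,026.66 → $0.00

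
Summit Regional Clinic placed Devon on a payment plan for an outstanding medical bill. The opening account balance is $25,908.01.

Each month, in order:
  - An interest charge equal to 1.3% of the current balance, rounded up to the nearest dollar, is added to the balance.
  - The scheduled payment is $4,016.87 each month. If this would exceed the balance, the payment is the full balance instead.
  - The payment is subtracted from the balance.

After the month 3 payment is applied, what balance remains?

Month 1: $25,908.01 +$337.00 interest = $26,245.01; pay $4,016.87 → $22,228.14
Month 2: $22,228.14 +$289.00 interest = $22,517.14; pay $4,016.87 → $18,500.27
Month 3: $18,500.27 +$241.00 interest = $18,741.27; pay $4,016.87 → $14,724.40

$14,724.40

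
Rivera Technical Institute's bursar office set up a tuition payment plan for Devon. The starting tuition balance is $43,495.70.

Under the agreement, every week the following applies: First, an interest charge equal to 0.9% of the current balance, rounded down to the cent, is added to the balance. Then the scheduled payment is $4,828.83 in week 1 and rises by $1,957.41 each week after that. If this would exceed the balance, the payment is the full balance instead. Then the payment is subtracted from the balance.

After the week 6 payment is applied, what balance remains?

$0.00

Week 1: $43,495.70 +$391.46 interest = $43,887.16; pay $4,828.83 → $39,058.33
Week 2: $39,058.33 +$351.52 interest = $39,409.85; pay $6,786.24 → $32,623.61
Week 3: $32,623.61 +$293.61 interest = $32,917.22; pay $8,743.65 → $24,173.57
Week 4: $24,173.57 +$217.56 interest = $24,391.13; pay $10,701.06 → $13,690.07
Week 5: $13,690.07 +$123.21 interest = $13,813.28; pay $12,658.47 → $1,154.81
Week 6: $1,154.81 +$10.39 interest = $1,165.20; pay $1,165.20 → $0.00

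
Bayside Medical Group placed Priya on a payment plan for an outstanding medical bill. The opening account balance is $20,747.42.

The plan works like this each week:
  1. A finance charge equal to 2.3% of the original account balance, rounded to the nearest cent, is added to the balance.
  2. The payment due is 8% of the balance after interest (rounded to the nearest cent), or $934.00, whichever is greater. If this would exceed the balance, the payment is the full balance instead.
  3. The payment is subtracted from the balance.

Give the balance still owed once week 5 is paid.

Week 1: opening $20,747.42; interest $477.19 → $21,224.61; payment $1,697.97; balance $19,526.64
Week 2: opening $19,526.64; interest $477.19 → $20,003.83; payment $1,600.31; balance $18,403.52
Week 3: opening $18,403.52; interest $477.19 → $18,880.71; payment $1,510.46; balance $17,370.25
Week 4: opening $17,370.25; interest $477.19 → $17,847.44; payment $1,427.80; balance $16,419.64
Week 5: opening $16,419.64; interest $477.19 → $16,896.83; payment $1,351.75; balance $15,545.08

$15,545.08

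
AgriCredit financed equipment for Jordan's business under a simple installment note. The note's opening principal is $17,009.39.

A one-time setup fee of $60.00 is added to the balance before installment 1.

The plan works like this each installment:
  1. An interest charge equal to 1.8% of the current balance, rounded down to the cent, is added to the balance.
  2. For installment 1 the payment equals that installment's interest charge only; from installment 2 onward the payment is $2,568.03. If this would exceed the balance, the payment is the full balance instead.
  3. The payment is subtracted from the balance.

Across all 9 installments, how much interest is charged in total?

Installment 1: $17,069.39 +$307.24 interest = $17,376.63; pay $307.24 → $17,069.39
Installment 2: $17,069.39 +$307.24 interest = $17,376.63; pay $2,568.03 → $14,808.60
Installment 3: $14,808.60 +$266.55 interest = $15,075.15; pay $2,568.03 → $12,507.12
Installment 4: $12,507.12 +$225.12 interest = $12,732.24; pay $2,568.03 → $10,164.21
Installment 5: $10,164.21 +$182.95 interest = $10,347.16; pay $2,568.03 → $7,779.13
Installment 6: $7,779.13 +$140.02 interest = $7,919.15; pay $2,568.03 → $5,351.12
Installment 7: $5,351.12 +$96.32 interest = $5,447.44; pay $2,568.03 → $2,879.41
Installment 8: $2,879.41 +$51.82 interest = $2,931.23; pay $2,568.03 → $363.20
Installment 9: $363.20 +$6.53 interest = $369.73; pay $369.73 → $0.00
Total interest: $307.24 + $307.24 + $266.55 + $225.12 + $182.95 + $140.02 + $96.32 + $51.82 + $6.53 = $1,583.79

$1,583.79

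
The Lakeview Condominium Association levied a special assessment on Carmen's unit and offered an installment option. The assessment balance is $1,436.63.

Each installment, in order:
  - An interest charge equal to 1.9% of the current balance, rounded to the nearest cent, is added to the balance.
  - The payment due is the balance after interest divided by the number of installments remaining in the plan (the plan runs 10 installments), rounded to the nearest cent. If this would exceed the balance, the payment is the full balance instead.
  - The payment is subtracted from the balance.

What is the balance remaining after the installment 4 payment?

$929.38

Installment 1: $1,436.63 +$27.30 interest = $1,463.93; pay $146.39 → $1,317.54
Installment 2: $1,317.54 +$25.03 interest = $1,342.57; pay $149.17 → $1,193.40
Installment 3: $1,193.40 +$22.67 interest = $1,216.07; pay $152.01 → $1,064.06
Installment 4: $1,064.06 +$20.22 interest = $1,084.28; pay $154.90 → $929.38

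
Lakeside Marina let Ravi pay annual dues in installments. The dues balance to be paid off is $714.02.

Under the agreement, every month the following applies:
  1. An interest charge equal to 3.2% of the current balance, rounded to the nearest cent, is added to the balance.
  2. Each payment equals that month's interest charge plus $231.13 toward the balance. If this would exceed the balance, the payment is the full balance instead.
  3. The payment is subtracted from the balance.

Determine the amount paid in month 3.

# | Opening | Interest | Payment | End bal
1 | $714.02 | $22.85 | $253.98 | $482.89
2 | $482.89 | $15.45 | $246.58 | $251.76
3 | $251.76 | $8.06 | $239.19 | $20.63

$239.19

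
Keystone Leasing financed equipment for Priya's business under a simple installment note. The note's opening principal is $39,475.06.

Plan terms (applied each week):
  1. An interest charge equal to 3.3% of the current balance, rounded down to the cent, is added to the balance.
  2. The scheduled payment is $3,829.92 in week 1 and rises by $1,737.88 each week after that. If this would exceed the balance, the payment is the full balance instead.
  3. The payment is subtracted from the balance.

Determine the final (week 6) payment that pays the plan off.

$8,279.50

# | Opening | Interest | Payment | End bal
1 | $39,475.06 | $1,302.67 | $3,829.92 | $36,947.81
2 | $36,947.81 | $1,219.27 | $5,567.80 | $32,599.28
3 | $32,599.28 | $1,075.77 | $7,305.68 | $26,369.37
4 | $26,369.37 | $870.18 | $9,043.56 | $18,195.99
5 | $18,195.99 | $600.46 | $10,781.44 | $8,015.01
6 | $8,015.01 | $264.49 | $8,279.50 | $0.00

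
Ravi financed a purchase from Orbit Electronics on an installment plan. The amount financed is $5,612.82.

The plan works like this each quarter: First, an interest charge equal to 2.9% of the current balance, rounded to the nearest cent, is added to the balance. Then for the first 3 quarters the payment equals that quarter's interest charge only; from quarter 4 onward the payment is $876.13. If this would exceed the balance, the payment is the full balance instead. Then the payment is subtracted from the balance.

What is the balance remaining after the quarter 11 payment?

Quarter 1: $5,612.82 +$162.77 interest = $5,775.59; pay $162.77 → $5,612.82
Quarter 2: $5,612.82 +$162.77 interest = $5,775.59; pay $162.77 → $5,612.82
Quarter 3: $5,612.82 +$162.77 interest = $5,775.59; pay $162.77 → $5,612.82
Quarter 4: $5,612.82 +$162.77 interest = $5,775.59; pay $876.13 → $4,899.46
Quarter 5: $4,899.46 +$142.08 interest = $5,041.54; pay $876.13 → $4,165.41
Quarter 6: $4,165.41 +$120.80 interest = $4,286.21; pay $876.13 → $3,410.08
Quarter 7: $3,410.08 +$98.89 interest = $3,508.97; pay $876.13 → $2,632.84
Quarter 8: $2,632.84 +$76.35 interest = $2,709.19; pay $876.13 → $1,833.06
Quarter 9: $1,833.06 +$53.16 interest = $1,886.22; pay $876.13 → $1,010.09
Quarter 10: $1,010.09 +$29.29 interest = $1,039.38; pay $876.13 → $163.25
Quarter 11: $163.25 +$4.73 interest = $167.98; pay $167.98 → $0.00

$0.00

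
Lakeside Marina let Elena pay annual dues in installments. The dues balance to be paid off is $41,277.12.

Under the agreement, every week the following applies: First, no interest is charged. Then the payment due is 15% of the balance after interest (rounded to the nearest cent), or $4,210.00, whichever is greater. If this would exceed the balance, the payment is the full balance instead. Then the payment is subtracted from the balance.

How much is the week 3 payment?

$4,473.41

Week 1: opening $41,277.12; payment $6,191.57; balance $35,085.55
Week 2: opening $35,085.55; payment $5,262.83; balance $29,822.72
Week 3: opening $29,822.72; payment $4,473.41; balance $25,349.31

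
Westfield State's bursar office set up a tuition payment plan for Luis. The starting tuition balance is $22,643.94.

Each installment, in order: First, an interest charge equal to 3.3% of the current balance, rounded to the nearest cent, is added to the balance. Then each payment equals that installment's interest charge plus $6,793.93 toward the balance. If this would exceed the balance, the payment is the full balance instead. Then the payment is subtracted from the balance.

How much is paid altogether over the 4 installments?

$24,287.74

# | Opening | Interest | Payment | End bal
1 | $22,643.94 | $747.25 | $7,541.18 | $15,850.01
2 | $15,850.01 | $523.05 | $7,316.98 | $9,056.08
3 | $9,056.08 | $298.85 | $7,092.78 | $2,262.15
4 | $2,262.15 | $74.65 | $2,336.80 | $0.00
Total paid: $24,287.74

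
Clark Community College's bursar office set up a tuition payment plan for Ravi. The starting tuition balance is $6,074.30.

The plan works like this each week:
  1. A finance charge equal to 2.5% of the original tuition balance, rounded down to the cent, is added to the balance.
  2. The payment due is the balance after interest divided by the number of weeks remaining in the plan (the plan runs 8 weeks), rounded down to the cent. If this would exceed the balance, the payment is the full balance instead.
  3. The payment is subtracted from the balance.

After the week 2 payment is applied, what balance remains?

Week 1: opening $6,074.30; interest $151.85 → $6,226.15; payment $778.26; balance $5,447.89
Week 2: opening $5,447.89; interest $151.85 → $5,599.74; payment $799.96; balance $4,799.78

$4,799.78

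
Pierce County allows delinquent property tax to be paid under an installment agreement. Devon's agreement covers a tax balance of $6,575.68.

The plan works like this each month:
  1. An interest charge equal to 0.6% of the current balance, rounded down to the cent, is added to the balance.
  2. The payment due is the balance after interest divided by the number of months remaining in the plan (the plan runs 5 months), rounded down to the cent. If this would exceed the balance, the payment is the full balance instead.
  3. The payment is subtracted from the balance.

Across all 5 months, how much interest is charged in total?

$119.29

Month 1: opening $6,575.68; interest $39.45 → $6,615.13; payment $1,323.02; balance $5,292.11
Month 2: opening $5,292.11; interest $31.75 → $5,323.86; payment $1,330.96; balance $3,992.90
Month 3: opening $3,992.90; interest $23.95 → $4,016.85; payment $1,338.95; balance $2,677.90
Month 4: opening $2,677.90; interest $16.06 → $2,693.96; payment $1,346.98; balance $1,346.98
Month 5: opening $1,346.98; interest $8.08 → $1,355.06; payment $1,355.06; balance $0.00
Total interest: $39.45 + $31.75 + $23.95 + $16.06 + $8.08 = $119.29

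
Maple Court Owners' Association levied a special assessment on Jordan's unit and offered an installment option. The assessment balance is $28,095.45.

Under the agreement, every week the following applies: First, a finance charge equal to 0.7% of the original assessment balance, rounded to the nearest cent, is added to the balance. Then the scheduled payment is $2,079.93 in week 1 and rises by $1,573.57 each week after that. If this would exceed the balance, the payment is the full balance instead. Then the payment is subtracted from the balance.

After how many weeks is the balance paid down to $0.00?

# | Opening | Interest | Payment | End bal
1 | $28,095.45 | $196.67 | $2,079.93 | $26,212.19
2 | $26,212.19 | $196.67 | $3,653.50 | $22,755.36
3 | $22,755.36 | $196.67 | $5,227.07 | $17,724.96
4 | $17,724.96 | $196.67 | $6,800.64 | $11,120.99
5 | $11,120.99 | $196.67 | $8,374.21 | $2,943.45
6 | $2,943.45 | $196.67 | $3,140.12 | $0.00
Balance reaches $0.00 in week 6.

6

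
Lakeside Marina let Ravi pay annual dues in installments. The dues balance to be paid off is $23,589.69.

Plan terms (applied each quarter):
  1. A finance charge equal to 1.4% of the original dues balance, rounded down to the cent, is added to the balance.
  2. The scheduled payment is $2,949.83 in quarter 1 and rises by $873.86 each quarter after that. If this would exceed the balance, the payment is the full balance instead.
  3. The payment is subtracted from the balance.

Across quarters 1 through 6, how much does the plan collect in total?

$25,571.19

Quarter 1: $23,589.69 +$330.25 interest = $23,919.94; pay $2,949.83 → $20,970.11
Quarter 2: $20,970.11 +$330.25 interest = $21,300.36; pay $3,823.69 → $17,476.67
Quarter 3: $17,476.67 +$330.25 interest = $17,806.92; pay $4,697.55 → $13,109.37
Quarter 4: $13,109.37 +$330.25 interest = $13,439.62; pay $5,571.41 → $7,868.21
Quarter 5: $7,868.21 +$330.25 interest = $8,198.46; pay $6,445.27 → $1,753.19
Quarter 6: $1,753.19 +$330.25 interest = $2,083.44; pay $2,083.44 → $0.00
Total paid: $25,571.19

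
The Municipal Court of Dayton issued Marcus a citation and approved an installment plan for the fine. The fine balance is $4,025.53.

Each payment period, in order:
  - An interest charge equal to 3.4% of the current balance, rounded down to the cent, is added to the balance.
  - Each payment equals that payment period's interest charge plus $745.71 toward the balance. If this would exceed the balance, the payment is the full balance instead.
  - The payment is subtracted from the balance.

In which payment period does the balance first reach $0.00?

6

# | Opening | Interest | Payment | End bal
1 | $4,025.53 | $136.86 | $882.57 | $3,279.82
2 | $3,279.82 | $111.51 | $857.22 | $2,534.11
3 | $2,534.11 | $86.15 | $831.86 | $1,788.40
4 | $1,788.40 | $60.80 | $806.51 | $1,042.69
5 | $1,042.69 | $35.45 | $781.16 | $296.98
6 | $296.98 | $10.09 | $307.07 | $0.00
Balance reaches $0.00 in payment period 6.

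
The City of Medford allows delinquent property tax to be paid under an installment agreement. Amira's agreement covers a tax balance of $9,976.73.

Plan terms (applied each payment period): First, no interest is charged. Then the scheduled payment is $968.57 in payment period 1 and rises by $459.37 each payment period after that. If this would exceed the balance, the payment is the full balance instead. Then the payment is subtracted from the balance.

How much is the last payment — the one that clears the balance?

# | Opening | Payment | End bal
1 | $9,976.73 | $968.57 | $9,008.16
2 | $9,008.16 | $1,427.94 | $7,580.22
3 | $7,580.22 | $1,887.31 | $5,692.91
4 | $5,692.91 | $2,346.68 | $3,346.23
5 | $3,346.23 | $2,806.05 | $540.18
6 | $540.18 | $540.18 | $0.00

$540.18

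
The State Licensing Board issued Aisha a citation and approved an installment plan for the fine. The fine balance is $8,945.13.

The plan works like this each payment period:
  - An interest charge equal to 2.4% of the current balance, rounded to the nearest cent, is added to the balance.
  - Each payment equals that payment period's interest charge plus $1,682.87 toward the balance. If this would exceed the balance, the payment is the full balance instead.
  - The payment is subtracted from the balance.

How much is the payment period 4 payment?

$1,776.39

Payment period 1: opening $8,945.13; interest $214.68 → $9,159.81; payment $1,897.55; balance $7,262.26
Payment period 2: opening $7,262.26; interest $174.29 → $7,436.55; payment $1,857.16; balance $5,579.39
Payment period 3: opening $5,579.39; interest $133.91 → $5,713.30; payment $1,816.78; balance $3,896.52
Payment period 4: opening $3,896.52; interest $93.52 → $3,990.04; payment $1,776.39; balance $2,213.65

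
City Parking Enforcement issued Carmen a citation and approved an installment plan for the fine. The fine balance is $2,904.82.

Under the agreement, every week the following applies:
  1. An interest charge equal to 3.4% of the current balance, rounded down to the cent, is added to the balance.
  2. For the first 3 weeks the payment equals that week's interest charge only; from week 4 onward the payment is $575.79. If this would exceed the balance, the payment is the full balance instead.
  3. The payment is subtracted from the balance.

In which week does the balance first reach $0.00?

Week 1: opening $2,904.82; interest $98.76 → $3,003.58; payment $98.76; balance $2,904.82
Week 2: opening $2,904.82; interest $98.76 → $3,003.58; payment $98.76; balance $2,904.82
Week 3: opening $2,904.82; interest $98.76 → $3,003.58; payment $98.76; balance $2,904.82
Week 4: opening $2,904.82; interest $98.76 → $3,003.58; payment $575.79; balance $2,427.79
Week 5: opening $2,427.79; interest $82.54 → $2,510.33; payment $575.79; balance $1,934.54
Week 6: opening $1,934.54; interest $65.77 → $2,000.31; payment $575.79; balance $1,424.52
Week 7: opening $1,424.52; interest $48.43 → $1,472.95; payment $575.79; balance $897.16
Week 8: opening $897.16; interest $30.50 → $927.66; payment $575.79; balance $351.87
Week 9: opening $351.87; interest $11.96 → $363.83; payment $363.83; balance $0.00
Balance reaches $0.00 in week 9.

9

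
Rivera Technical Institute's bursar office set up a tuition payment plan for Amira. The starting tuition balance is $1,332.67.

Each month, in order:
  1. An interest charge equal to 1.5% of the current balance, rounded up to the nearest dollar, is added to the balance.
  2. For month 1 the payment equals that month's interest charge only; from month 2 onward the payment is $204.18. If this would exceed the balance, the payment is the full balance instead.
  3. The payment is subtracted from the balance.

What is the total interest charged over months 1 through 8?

Month 1: $1,332.67 +$20.00 interest = $1,352.67; pay $20.00 → $1,332.67
Month 2: $1,332.67 +$20.00 interest = $1,352.67; pay $204.18 → $1,148.49
Month 3: $1,148.49 +$18.00 interest = $1,166.49; pay $204.18 → $962.31
Month 4: $962.31 +$15.00 interest = $977.31; pay $204.18 → $773.13
Month 5: $773.13 +$12.00 interest = $785.13; pay $204.18 → $580.95
Month 6: $580.95 +$9.00 interest = $589.95; pay $204.18 → $385.77
Month 7: $385.77 +$6.00 interest = $391.77; pay $204.18 → $187.59
Month 8: $187.59 +$3.00 interest = $190.59; pay $190.59 → $0.00
Total interest: $20.00 + $20.00 + $18.00 + $15.00 + $12.00 + $9.00 + $6.00 + $3.00 = $103.00

$103.00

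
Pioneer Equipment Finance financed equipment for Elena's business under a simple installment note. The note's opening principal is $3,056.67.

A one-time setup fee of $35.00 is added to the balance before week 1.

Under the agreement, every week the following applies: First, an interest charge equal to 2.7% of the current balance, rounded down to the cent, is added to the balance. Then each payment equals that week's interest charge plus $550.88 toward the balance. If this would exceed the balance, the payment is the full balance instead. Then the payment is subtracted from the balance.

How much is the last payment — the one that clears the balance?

Week 1: opening $3,091.67; interest $83.47 → $3,175.14; payment $634.35; balance $2,540.79
Week 2: opening $2,540.79; interest $68.60 → $2,609.39; payment $619.48; balance $1,989.91
Week 3: opening $1,989.91; interest $53.72 → $2,043.63; payment $604.60; balance $1,439.03
Week 4: opening $1,439.03; interest $38.85 → $1,477.88; payment $589.73; balance $888.15
Week 5: opening $888.15; interest $23.98 → $912.13; payment $574.86; balance $337.27
Week 6: opening $337.27; interest $9.10 → $346.37; payment $346.37; balance $0.00

$346.37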